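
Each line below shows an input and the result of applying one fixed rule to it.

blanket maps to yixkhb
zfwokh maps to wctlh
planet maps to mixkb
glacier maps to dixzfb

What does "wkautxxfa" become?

The rule is to delete the last character, then shift every letter 3 places backward in the alphabet (wrapping around).
For "wkautxxfa", step one produces "wkautxxf"; step two turns that into "thxrquuc".
(Check on "zfwokh": → "zfwok" → "wctlh" ✓)

thxrquuc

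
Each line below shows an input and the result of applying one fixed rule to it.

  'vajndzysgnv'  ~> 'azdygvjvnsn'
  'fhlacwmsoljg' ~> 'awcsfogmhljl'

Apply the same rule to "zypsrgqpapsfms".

azfygsmspsprpq

The pattern: sort the characters into alphabetical order, then take characters alternately from the front and the back (1st, last, 2nd, 2nd-last, ...).
For "zypsrgqpapsfms", step one produces "afgmpppqrsssyz"; step two turns that into "azfygsmspsprpq".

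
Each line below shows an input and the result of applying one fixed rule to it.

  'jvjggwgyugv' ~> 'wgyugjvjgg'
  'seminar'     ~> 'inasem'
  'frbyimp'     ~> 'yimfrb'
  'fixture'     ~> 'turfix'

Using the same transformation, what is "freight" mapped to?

In each case the input is transformed by: delete the last character, then swap the front and back halves of the string.
Applying that to "freight" gives "ighfre".

ighfre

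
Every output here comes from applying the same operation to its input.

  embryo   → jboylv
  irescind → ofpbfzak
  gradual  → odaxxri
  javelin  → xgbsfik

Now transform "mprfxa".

mjcoxu

Rule — swap each adjacent pair of characters (1↔2, 3↔4, ...), then shift every letter 3 places backward in the alphabet (wrapping around).
Applying both steps to "mprfxa": "pmfrax", then "mjcoxu".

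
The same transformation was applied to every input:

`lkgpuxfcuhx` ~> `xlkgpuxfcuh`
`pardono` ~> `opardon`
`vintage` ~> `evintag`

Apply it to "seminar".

What's happening: move the last character to the front.
So "seminar" becomes "rsemina".

rsemina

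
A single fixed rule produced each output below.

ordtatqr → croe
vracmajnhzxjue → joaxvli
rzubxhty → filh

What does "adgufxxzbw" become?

outlp

Looking at the pairs, the operation is to shift every letter 12 places backward in the alphabet (wrapping around), then keep every other character starting from the first (positions 1st, 3rd, 5th, ...).
For "adgufxxzbw", step one produces "oruitllnpk"; step two turns that into "outlp".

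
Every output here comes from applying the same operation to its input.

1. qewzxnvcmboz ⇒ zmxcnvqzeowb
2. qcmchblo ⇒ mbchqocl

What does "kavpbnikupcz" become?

The rule is to take characters alternately from the front and the back (1st, last, 2nd, 2nd-last, ...), then swap the front and back halves of the string.
Applying both steps to "kavpbnikupcz": "kzacvppubkni", then "pubknikzacvp".
(Check on "qewzxnvcmboz": → "qzeowbzmxcnv" → "zmxcnvqzeowb" ✓)

pubknikzacvp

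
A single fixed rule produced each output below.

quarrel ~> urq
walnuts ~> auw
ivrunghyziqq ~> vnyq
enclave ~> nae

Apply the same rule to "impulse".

mli

In each case the input is transformed by: move the first character to the end, then keep one character in every 3, starting at position 1 (positions 1st, 4th, 7th, ...).
On "impulse": the first step gives "mpulsei", and the second then gives "mli".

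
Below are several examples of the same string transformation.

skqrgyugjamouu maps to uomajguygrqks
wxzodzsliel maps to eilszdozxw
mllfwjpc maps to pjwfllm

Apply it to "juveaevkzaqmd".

mqazkveaevuj

The transformation: delete the last character, then reverse the string.
So "juveaevkzaqmd" becomes "mqazkveaevuj".
(Check on "mllfwjpc": → "mllfwjp" → "pjwfllm" ✓)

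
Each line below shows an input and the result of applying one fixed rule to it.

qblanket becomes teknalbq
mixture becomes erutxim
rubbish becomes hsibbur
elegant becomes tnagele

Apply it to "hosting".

gnitsoh

Rule — reverse the string.
For "hosting" the result is "gnitsoh".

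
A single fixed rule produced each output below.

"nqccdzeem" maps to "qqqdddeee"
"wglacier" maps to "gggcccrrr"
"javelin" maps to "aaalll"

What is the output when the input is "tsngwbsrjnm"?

ssswwwrrrmmm

The pattern: keep one character in every 3, starting at position 2 (positions 2nd, 5th, 8th, ...), then repeat every character 3 times.
For "tsngwbsrjnm", step one produces "swrm"; step two turns that into "ssswwwrrrmmm".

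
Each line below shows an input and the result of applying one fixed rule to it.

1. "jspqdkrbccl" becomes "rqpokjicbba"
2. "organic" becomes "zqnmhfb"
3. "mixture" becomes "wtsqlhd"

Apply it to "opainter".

zsqonmhd

What's happening: shift every letter 1 place backward in the alphabet (wrapping around), then sort the characters into reverse alphabetical order.
For "opainter", step one produces "nozhmsdq"; step two turns that into "zsqonmhd".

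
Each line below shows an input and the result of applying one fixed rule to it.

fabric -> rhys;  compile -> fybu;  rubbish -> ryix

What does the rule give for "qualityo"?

yjoe

Each output is the input with this applied: shift every letter 10 places backward in the alphabet (wrapping around), then keep only the last 4 characters.
Working it through for "qualityo": intermediate "gkqbyjoe", final "yjoe".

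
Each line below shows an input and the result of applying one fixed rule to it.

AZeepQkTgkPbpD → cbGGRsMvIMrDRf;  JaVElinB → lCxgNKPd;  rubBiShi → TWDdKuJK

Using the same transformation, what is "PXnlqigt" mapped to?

rzPNSKIV

Each output is the input with this applied: flip the case of every letter, then shift every letter 2 places forward in the alphabet (wrapping around).
For "PXnlqigt" the result is "rzPNSKIV".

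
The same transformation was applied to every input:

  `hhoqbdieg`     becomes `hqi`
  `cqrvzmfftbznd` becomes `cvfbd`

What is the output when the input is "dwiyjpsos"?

The transformation: keep one character in every 3, starting at position 1 (positions 1st, 4th, 7th, ...).
On "dwiyjpsos" that produces "dys".

dys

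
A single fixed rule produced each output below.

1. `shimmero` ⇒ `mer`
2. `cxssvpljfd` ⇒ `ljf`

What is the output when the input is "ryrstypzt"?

ypz

Rule — move the last character to the front, then keep only the last 3 characters.
"ryrstypzt" → "tryrstypz" → "ypz".
(Check on "cxssvpljfd": → "dcxssvpljf" → "ljf" ✓)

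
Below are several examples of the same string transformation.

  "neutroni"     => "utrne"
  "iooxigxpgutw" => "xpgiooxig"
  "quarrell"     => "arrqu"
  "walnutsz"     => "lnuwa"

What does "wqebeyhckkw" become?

yhcwqebe

What's happening: delete the last 3 characters, then move the last 3 characters to the front (rotate right by 3).
On "wqebeyhckkw": the first step gives "wqebeyhc", and the second then gives "yhcwqebe".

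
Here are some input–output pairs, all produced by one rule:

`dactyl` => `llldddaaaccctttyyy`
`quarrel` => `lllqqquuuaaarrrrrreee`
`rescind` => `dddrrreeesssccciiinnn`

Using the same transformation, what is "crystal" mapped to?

What's happening: move the last character to the front, then repeat every character 3 times.
Starting from "crystal": after the first operation, "lcrysta"; after the second, "lllcccrrryyyssstttaaa".

lllcccrrryyyssstttaaa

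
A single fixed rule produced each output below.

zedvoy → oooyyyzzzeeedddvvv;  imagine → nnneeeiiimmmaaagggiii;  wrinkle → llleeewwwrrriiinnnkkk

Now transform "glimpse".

Rule — move the last 2 characters to the front (rotate right by 2), then repeat every character 3 times.
Working it through for "glimpse": intermediate "seglimp", final "ssseeegggllliiimmmppp".
(Check on "zedvoy": → "oyzedv" → "oooyyyzzzeeedddvvv" ✓)

ssseeegggllliiimmmppp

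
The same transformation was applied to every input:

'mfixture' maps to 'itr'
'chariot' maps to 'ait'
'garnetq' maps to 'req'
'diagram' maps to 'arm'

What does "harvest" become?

The rule is to delete the first character, then keep every other character starting from the second (positions 2nd, 4th, 6th, ...).
Working it through for "harvest": intermediate "arvest", final "ret".

ret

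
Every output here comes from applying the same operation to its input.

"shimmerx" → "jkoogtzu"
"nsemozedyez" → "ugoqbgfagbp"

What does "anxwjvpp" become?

pzylxrrc

The rule is to move the first character to the end, then shift every letter 2 places forward in the alphabet (wrapping around).
Applying both steps to "anxwjvpp": "nxwjvppa", then "pzylxrrc".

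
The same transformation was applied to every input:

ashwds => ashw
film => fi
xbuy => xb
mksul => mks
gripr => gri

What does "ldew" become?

ld

Each output is the input with this applied: delete the last 2 characters.
On "ldew" that produces "ld".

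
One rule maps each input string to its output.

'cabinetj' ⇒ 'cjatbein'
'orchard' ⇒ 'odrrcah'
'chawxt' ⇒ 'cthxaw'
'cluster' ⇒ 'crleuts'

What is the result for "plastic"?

What's happening: take characters alternately from the front and the back (1st, last, 2nd, 2nd-last, ...).
On "plastic" that produces "pcliats".

pcliats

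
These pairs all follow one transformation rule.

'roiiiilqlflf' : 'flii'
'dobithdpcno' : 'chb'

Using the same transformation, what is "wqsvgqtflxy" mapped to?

lqs

In each case the input is transformed by: keep one character in every 3, starting at position 3 (positions 3rd, 6th, 9th, ...), then reverse the string.
Doing the same to "wqsvgqtflxy": "lqs".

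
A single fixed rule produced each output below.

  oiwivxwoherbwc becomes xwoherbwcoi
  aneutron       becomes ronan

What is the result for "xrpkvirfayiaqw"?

irfayiaqwxr

What's happening: move the first 2 characters to the end (rotate left by 2), then delete the first 3 characters.
For "xrpkvirfayiaqw", step one produces "pkvirfayiaqwxr"; step two turns that into "irfayiaqwxr".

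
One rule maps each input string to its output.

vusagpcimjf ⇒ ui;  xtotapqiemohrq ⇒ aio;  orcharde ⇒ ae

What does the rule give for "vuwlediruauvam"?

ueu

The pattern: keep one character in every 3, starting at position 2 (positions 2nd, 5th, 8th, ...), then keep only the vowels.
"vuwlediruauvam" → "ueu".
(Check on "xtotapqiemohrq": → "taioq" → "aio" ✓)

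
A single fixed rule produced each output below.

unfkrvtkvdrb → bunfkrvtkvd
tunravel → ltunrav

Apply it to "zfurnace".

Each output is the input with this applied: move the last character to the front, then delete the last character.
Starting from "zfurnace": after the first operation, "ezfurnac"; after the second, "ezfurna".
(Check on "unfkrvtkvdrb": → "bunfkrvtkvdr" → "bunfkrvtkvd" ✓)

ezfurna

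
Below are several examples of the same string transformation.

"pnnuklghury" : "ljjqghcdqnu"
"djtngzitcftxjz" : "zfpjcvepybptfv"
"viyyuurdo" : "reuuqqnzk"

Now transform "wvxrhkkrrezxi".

Looking at the pairs, the operation is to shift every letter 4 places backward in the alphabet (wrapping around).
On "wvxrhkkrrezxi" that produces "srtndggnnavte".

srtndggnnavte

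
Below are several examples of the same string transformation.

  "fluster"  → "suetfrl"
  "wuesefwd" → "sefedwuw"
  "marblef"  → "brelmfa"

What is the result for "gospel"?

In each case the input is transformed by: move the first 2 characters to the end (rotate left by 2), then swap each adjacent pair of characters (1↔2, 3↔4, ...).
On "gospel": the first step gives "spelgo", and the second then gives "psleog".

psleog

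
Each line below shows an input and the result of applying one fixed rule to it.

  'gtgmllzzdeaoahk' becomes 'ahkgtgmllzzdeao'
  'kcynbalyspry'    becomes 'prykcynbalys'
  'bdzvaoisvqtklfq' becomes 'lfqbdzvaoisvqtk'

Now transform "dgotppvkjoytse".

Looking at the pairs, the operation is to move the last 3 characters to the front (rotate right by 3).
"dgotppvkjoytse" → "tsedgotppvkjoy".

tsedgotppvkjoy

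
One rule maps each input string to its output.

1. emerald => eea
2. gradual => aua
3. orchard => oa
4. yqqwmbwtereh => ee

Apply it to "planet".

What's happening: keep only the vowels.
Doing the same to "planet": "ae".

ae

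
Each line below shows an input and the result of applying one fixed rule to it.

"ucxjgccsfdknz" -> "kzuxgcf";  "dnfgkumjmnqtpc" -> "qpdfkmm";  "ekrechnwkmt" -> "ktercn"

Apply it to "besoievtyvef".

yebsiv

The rule is to keep every other character starting from the first (positions 1st, 3rd, 5th, ...), then move the last 2 characters to the front (rotate right by 2).
On "besoievtyvef": the first step gives "bsivye", and the second then gives "yebsiv".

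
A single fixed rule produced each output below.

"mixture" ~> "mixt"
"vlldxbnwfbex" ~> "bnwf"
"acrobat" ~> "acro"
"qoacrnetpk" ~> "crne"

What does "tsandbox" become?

Rule — move the last 3 characters to the front (rotate right by 3), then keep only the last 4 characters.
For "tsandbox", step one produces "boxtsand"; step two turns that into "sand".
(Check on "vlldxbnwfbex": → "bexvlldxbnwf" → "bnwf" ✓)

sand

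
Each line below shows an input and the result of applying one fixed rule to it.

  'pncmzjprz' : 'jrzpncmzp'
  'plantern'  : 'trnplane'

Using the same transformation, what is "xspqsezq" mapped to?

In each case the input is transformed by: move the last 3 characters to the front (rotate right by 3), then swap the first and last characters.
For "xspqsezq", step one produces "ezqxspqs"; step two turns that into "szqxspqe".
(Check on "plantern": → "ernplant" → "trnplane" ✓)

szqxspqe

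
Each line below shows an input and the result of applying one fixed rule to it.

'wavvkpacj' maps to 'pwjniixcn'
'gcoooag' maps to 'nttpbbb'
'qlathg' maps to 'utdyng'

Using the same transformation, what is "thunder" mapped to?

In each case the input is transformed by: move the last 2 characters to the front (rotate right by 2), then shift every letter 13 places forward in the alphabet (wrapping around) — i.e. ROT13.
Starting from "thunder": after the first operation, "erthund"; after the second, "reguhaq".
(Check on "wavvkpacj": → "cjwavvkpa" → "pwjniixcn" ✓)

reguhaq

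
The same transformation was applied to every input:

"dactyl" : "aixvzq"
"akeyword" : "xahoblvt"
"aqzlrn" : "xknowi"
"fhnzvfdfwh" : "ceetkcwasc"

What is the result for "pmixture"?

The rule is to shift every letter 3 places backward in the alphabet (wrapping around), then take characters alternately from the front and the back (1st, last, 2nd, 2nd-last, ...).
"pmixture" → "mjfuqrob" → "mbjofruq".

mbjofruq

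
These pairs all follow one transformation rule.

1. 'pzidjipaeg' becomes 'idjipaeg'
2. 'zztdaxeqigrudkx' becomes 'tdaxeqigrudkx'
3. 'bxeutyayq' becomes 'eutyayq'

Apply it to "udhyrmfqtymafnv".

In each case the input is transformed by: delete the first 2 characters.
Applying that to "udhyrmfqtymafnv" gives "hyrmfqtymafnv".

hyrmfqtymafnv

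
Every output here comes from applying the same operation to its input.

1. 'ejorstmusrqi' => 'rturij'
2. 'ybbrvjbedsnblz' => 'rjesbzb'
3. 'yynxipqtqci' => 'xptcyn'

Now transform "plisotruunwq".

stunql

In each case the input is transformed by: move the first 3 characters to the end (rotate left by 3), then keep every other character starting from the first (positions 1st, 3rd, 5th, ...).
Working it through for "plisotruunwq": intermediate "sotruunwqpli", final "stunql".
(Check on "ybbrvjbedsnblz": → "rvjbedsnblzybb" → "rjesbzb" ✓)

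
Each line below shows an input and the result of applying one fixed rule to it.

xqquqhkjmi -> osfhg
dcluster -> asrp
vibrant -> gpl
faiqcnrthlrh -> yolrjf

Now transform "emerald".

Looking at the pairs, the operation is to keep every other character starting from the second (positions 2nd, 4th, 6th, ...), then shift every letter 2 places backward in the alphabet (wrapping around).
Working it through for "emerald": intermediate "mrl", final "kpj".
(Check on "dcluster": → "cutr" → "asrp" ✓)

kpj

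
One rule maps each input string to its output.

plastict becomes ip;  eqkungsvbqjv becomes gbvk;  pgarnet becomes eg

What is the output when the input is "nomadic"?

Each output is the input with this applied: move the first 3 characters to the end (rotate left by 3), then keep one character in every 3, starting at position 3 (positions 3rd, 6th, 9th, ...).
Doing the same to "nomadic": "io".
(Check on "eqkungsvbqjv": → "ungsvbqjveqk" → "gbvk" ✓)

io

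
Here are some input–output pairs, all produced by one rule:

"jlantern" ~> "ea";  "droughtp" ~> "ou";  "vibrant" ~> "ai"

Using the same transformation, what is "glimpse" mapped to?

ei

Rule — move the last 3 characters to the front (rotate right by 3), then keep only the vowels.
Working it through for "glimpse": intermediate "pseglim", final "ei".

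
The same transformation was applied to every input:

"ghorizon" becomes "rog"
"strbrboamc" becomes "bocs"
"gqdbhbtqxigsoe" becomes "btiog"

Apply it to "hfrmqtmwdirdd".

Rule — keep one character in every 3, starting at position 1 (positions 1st, 4th, 7th, ...), then move the first character to the end.
For "hfrmqtmwdirdd", step one produces "hmmid"; step two turns that into "mmidh".

mmidh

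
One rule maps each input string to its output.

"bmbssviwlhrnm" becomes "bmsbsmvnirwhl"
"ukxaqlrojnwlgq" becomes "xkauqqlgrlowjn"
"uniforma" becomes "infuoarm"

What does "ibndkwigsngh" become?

The pattern: move the first 2 characters to the end (rotate left by 2), then take characters alternately from the front and the back (1st, last, 2nd, 2nd-last, ...).
On "ibndkwigsngh": the first step gives "ndkwigsnghib", and the second then gives "nbdikhwgings".

nbdikhwgings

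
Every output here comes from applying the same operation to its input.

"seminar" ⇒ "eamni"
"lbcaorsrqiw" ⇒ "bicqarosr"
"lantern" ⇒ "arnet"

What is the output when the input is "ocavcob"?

coacv

The rule is to take characters alternately from the front and the back (1st, last, 2nd, 2nd-last, ...), then delete the first 2 characters.
Applying both steps to "ocavcob": "obcoacv", then "coacv".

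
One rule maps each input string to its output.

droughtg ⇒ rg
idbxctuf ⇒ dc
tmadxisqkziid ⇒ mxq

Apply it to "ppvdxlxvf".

In each case the input is transformed by: keep one character in every 3, starting at position 2 (positions 2nd, 5th, 8th, ...), then delete the last character.
So "ppvdxlxvf" becomes "px".

px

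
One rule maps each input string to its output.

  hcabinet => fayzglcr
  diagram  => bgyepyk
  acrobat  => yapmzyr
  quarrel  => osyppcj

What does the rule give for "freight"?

The pattern: shift every letter 2 places backward in the alphabet (wrapping around).
"freight" → "dpcgefr".

dpcgefr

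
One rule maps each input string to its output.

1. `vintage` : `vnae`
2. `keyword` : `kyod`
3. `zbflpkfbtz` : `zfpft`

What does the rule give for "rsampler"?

rape

The rule is to keep every other character starting from the first (positions 1st, 3rd, 5th, ...).
"rsampler" → "rape".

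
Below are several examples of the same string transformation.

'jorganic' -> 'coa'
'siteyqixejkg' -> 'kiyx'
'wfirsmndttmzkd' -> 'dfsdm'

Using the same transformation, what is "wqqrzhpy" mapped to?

yqz

The rule is to keep one character in every 3, starting at position 2 (positions 2nd, 5th, 8th, ...), then move the last character to the front.
Applying that to "wqqrzhpy" gives "yqz".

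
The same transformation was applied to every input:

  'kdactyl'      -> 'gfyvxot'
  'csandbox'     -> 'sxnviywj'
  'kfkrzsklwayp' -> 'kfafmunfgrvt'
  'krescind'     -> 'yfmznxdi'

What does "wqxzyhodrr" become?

mrlsutcjym

Rule — shift every letter 5 places backward in the alphabet (wrapping around), then move the last character to the front.
Applying both steps to "wqxzyhodrr": "rlsutcjymm", then "mrlsutcjym".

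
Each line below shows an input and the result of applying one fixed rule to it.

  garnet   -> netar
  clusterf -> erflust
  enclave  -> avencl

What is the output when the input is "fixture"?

ureixt

The transformation: delete the first character, then move the last 3 characters to the front (rotate right by 3).
Applying both steps to "fixture": "ixture", then "ureixt".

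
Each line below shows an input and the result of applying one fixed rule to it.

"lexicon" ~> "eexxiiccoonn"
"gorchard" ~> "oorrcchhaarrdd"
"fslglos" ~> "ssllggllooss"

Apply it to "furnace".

uurrnnaaccee

In each case the input is transformed by: delete the first character, then double every character.
Doing the same to "furnace": "uurrnnaaccee".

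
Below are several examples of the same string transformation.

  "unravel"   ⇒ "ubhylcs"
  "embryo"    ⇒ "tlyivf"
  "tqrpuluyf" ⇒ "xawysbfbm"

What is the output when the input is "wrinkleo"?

ydupsrvl

The transformation: shift every letter 7 places forward in the alphabet (wrapping around), then swap each adjacent pair of characters (1↔2, 3↔4, ...).
"wrinkleo" → "dypurslv" → "ydupsrvl".
(Check on "tqrpuluyf": → "axywbsbfm" → "xawysbfbm" ✓)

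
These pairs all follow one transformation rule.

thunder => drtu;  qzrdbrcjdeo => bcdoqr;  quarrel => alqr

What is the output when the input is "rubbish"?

bhir

Looking at the pairs, the operation is to keep every other character starting from the first (positions 1st, 3rd, 5th, ...), then sort the characters into alphabetical order.
Applying both steps to "rubbish": "rbih", then "bhir".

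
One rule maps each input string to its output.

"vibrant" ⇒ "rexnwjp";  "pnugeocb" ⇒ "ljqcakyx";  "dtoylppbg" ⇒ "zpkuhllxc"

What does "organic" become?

Each output is the input with this applied: shift every letter 4 places backward in the alphabet (wrapping around).
Applying that to "organic" gives "kncwjey".

kncwjey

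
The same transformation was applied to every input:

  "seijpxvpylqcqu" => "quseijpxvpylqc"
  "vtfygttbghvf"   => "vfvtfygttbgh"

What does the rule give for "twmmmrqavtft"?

Rule — move the last 2 characters to the front (rotate right by 2).
For "twmmmrqavtft" the result is "fttwmmmrqavt".

fttwmmmrqavt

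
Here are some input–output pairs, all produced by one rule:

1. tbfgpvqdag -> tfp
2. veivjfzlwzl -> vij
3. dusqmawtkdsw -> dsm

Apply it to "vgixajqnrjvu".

What's happening: keep every other character starting from the first (positions 1st, 3rd, 5th, ...), then keep only the first 3 characters.
Working it through for "vgixajqnrjvu": intermediate "viaqrv", final "via".

via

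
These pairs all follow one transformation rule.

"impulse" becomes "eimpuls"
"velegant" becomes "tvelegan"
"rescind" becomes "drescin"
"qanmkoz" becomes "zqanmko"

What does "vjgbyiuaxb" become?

Rule — move the last character to the front.
Applying that to "vjgbyiuaxb" gives "bvjgbyiuax".

bvjgbyiuax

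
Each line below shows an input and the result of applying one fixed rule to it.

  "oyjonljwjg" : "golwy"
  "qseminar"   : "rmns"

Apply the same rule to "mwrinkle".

eikw

The pattern: keep every other character starting from the second (positions 2nd, 4th, 6th, ...), then swap the first and last characters.
"mwrinkle" → "wike" → "eikw".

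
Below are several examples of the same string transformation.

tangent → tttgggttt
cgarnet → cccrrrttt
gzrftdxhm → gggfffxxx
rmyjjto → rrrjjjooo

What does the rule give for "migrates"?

Each output is the input with this applied: keep one character in every 3, starting at position 1 (positions 1st, 4th, 7th, ...), then repeat every character 3 times.
For "migrates", step one produces "mre"; step two turns that into "mmmrrreee".

mmmrrreee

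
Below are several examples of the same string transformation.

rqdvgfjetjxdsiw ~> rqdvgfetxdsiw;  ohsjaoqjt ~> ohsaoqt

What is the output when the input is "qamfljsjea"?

qamflsea

What's happening: remove every "j".
"qamfljsjea" → "qamflsea".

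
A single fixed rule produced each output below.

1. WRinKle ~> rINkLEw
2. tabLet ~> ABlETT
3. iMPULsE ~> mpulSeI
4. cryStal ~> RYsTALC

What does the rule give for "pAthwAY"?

aTHWayP

Rule — move the first character to the end, then flip the case of every letter.
For "pAthwAY", step one produces "AthwAYp"; step two turns that into "aTHWayP".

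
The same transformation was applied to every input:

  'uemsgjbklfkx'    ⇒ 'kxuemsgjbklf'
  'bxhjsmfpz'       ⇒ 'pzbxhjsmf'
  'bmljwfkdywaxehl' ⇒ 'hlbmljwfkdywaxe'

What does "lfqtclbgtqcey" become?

eylfqtclbgtqc

What's happening: move the last 2 characters to the front (rotate right by 2).
On "lfqtclbgtqcey" that produces "eylfqtclbgtqc".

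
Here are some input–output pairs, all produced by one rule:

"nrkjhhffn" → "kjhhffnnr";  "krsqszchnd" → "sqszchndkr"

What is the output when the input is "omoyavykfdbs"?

The transformation: move the first 2 characters to the end (rotate left by 2).
Doing the same to "omoyavykfdbs": "oyavykfdbsom".

oyavykfdbsom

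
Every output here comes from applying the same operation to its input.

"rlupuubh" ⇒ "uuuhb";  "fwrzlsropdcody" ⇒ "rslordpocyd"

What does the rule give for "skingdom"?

idgmo

Rule — swap each adjacent pair of characters (1↔2, 3↔4, ...), then delete the first 3 characters.
For "skingdom", step one produces "ksnidgmo"; step two turns that into "idgmo".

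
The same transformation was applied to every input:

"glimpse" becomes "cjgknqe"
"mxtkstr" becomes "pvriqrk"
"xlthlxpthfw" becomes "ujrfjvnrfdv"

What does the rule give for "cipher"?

pgnfca

Looking at the pairs, the operation is to swap the first and last characters, then shift every letter 2 places backward in the alphabet (wrapping around).
For "cipher", step one produces "riphec"; step two turns that into "pgnfca".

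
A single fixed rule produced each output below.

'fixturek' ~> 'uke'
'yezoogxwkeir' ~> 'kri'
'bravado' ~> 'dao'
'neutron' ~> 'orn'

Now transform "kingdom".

odm

In each case the input is transformed by: swap each adjacent pair of characters (1↔2, 3↔4, ...), then keep only the last 3 characters.
Doing the same to "kingdom": "odm".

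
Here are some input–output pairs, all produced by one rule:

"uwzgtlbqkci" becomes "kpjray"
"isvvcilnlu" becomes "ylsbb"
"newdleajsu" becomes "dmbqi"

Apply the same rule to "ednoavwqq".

Rule — keep every other character starting from the first (positions 1st, 3rd, 5th, ...), then shift every letter 10 places backward in the alphabet (wrapping around).
For "ednoavwqq", step one produces "enawq"; step two turns that into "udqmg".

udqmg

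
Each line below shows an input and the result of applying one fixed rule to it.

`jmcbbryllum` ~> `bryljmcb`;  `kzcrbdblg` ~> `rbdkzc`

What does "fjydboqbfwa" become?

boqbfjyd

In each case the input is transformed by: delete the last 3 characters, then swap the front and back halves of the string.
For "fjydboqbfwa", step one produces "fjydboqb"; step two turns that into "boqbfjyd".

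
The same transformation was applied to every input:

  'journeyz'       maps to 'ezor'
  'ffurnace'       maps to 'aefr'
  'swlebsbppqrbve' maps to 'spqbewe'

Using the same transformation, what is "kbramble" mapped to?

beba

Looking at the pairs, the operation is to keep every other character starting from the second (positions 2nd, 4th, 6th, ...), then move the first 2 characters to the end (rotate left by 2).
Applying that to "kbramble" gives "beba".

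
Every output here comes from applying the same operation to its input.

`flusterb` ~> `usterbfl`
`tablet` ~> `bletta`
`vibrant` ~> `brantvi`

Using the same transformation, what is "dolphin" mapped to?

Rule — move the first 2 characters to the end (rotate left by 2).
So "dolphin" becomes "lphindo".

lphindo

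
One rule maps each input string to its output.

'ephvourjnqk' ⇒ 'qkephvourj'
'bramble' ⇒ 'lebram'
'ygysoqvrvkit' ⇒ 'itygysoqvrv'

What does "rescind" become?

The rule is to move the last 2 characters to the front (rotate right by 2), then delete the last character.
Applying both steps to "rescind": "ndresci", then "ndresc".

ndresc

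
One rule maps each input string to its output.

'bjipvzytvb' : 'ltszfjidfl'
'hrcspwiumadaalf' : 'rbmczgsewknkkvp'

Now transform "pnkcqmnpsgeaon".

zxumawxzcqokyx

The pattern: shift every letter 10 places forward in the alphabet (wrapping around).
On "pnkcqmnpsgeaon" that produces "zxumawxzcqokyx".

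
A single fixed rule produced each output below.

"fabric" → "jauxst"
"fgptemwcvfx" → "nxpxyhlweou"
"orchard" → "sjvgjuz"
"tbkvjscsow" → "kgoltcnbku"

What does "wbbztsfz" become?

kxrottrl

The rule is to shift every letter 8 places backward in the alphabet (wrapping around), then move the last 3 characters to the front (rotate right by 3).
On "wbbztsfz": the first step gives "ottrlkxr", and the second then gives "kxrottrl".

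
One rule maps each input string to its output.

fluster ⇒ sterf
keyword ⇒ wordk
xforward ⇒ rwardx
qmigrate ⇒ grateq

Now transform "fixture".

The rule is to move the first character to the end, then delete the first 2 characters.
Doing the same to "fixture": "turef".

turef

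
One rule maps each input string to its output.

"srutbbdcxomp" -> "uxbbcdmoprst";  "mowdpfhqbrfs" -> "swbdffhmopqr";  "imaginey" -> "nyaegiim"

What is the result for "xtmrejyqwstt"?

What's happening: sort the characters into alphabetical order, then move the last 2 characters to the front (rotate right by 2).
Doing the same to "xtmrejyqwstt": "xyejmqrstttw".

xyejmqrstttw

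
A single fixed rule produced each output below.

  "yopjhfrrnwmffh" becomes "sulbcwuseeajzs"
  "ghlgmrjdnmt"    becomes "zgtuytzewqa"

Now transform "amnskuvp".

Rule — move the last 2 characters to the front (rotate right by 2), then shift every letter 13 places forward in the alphabet (wrapping around) — i.e. ROT13.
Starting from "amnskuvp": after the first operation, "vpamnsku"; after the second, "icnzafxh".

icnzafxh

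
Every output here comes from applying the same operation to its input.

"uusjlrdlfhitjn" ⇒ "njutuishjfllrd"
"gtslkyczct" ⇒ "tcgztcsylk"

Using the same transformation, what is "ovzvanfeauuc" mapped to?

The rule is to move the last character to the front, then take characters alternately from the front and the back (1st, last, 2nd, 2nd-last, ...).
Working it through for "ovzvanfeauuc": intermediate "covzvanfeauu", final "cuouvazevfan".

cuouvazevfan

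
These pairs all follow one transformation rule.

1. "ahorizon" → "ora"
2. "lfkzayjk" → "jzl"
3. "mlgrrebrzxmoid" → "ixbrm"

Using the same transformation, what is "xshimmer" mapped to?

eix

Rule — keep one character in every 3, starting at position 1 (positions 1st, 4th, 7th, ...), then reverse the string.
Applying both steps to "xshimmer": "xie", then "eix".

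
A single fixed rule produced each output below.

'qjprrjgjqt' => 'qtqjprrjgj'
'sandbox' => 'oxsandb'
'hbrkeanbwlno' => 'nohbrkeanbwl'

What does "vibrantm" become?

tmvibran

What's happening: move the last 2 characters to the front (rotate right by 2).
For "vibrantm" the result is "tmvibran".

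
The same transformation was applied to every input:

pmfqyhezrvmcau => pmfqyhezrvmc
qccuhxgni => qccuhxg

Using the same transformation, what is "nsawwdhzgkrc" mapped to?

nsawwdhzgk

Looking at the pairs, the operation is to delete the last 2 characters.
On "nsawwdhzgkrc" that produces "nsawwdhzgk".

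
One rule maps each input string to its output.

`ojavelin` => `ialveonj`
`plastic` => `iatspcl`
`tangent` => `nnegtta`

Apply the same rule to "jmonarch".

Looking at the pairs, the operation is to take characters alternately from the front and the back (1st, last, 2nd, 2nd-last, ...), then move the first 3 characters to the end (rotate left by 3).
Working it through for "jmonarch": intermediate "jhmcorna", final "cornajhm".

cornajhm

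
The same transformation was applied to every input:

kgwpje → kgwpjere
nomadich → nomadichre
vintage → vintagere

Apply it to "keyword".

The transformation: append "re".
"keyword" → "keywordre".

keywordre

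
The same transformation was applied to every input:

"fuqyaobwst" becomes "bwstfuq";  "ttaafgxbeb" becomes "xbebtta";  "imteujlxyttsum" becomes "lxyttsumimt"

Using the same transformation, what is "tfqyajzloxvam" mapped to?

zloxvamtfq

In each case the input is transformed by: move the first 3 characters to the end (rotate left by 3), then delete the first 3 characters.
Applying both steps to "tfqyajzloxvam": "yajzloxvamtfq", then "zloxvamtfq".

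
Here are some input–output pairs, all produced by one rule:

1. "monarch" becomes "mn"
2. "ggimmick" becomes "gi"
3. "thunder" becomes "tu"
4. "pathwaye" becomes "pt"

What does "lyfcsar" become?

Looking at the pairs, the operation is to keep every other character starting from the first (positions 1st, 3rd, 5th, ...), then delete the last 2 characters.
Applying both steps to "lyfcsar": "lfsr", then "lf".

lf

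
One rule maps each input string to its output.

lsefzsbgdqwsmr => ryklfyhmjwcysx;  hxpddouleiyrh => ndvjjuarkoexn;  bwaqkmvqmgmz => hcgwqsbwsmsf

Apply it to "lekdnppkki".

rkqjtvvqqo

Rule — shift every letter 6 places forward in the alphabet (wrapping around).
"lekdnppkki" → "rkqjtvvqqo".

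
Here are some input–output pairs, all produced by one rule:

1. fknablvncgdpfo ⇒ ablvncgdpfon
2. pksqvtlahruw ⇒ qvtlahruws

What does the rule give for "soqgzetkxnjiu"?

gzetkxnjiuq

What's happening: delete the first 2 characters, then move the first character to the end.
"soqgzetkxnjiu" → "qgzetkxnjiu" → "gzetkxnjiuq".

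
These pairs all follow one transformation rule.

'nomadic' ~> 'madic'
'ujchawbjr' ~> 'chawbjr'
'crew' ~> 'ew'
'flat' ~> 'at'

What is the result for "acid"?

id

Looking at the pairs, the operation is to delete the first 2 characters.
So "acid" becomes "id".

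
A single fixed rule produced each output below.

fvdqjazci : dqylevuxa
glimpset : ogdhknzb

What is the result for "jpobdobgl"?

gkjwyjwbe

Looking at the pairs, the operation is to shift every letter 5 places backward in the alphabet (wrapping around), then swap the first and last characters.
On "jpobdobgl": the first step gives "ekjwyjwbg", and the second then gives "gkjwyjwbe".
(Check on "glimpset": → "bgdhknzo" → "ogdhknzb" ✓)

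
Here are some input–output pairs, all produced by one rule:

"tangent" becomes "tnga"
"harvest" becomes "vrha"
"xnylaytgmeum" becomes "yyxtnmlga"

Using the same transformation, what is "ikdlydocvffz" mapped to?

yvolkiddc

The pattern: delete the last 3 characters, then sort the characters into reverse alphabetical order.
Working it through for "ikdlydocvffz": intermediate "ikdlydocv", final "yvolkiddc".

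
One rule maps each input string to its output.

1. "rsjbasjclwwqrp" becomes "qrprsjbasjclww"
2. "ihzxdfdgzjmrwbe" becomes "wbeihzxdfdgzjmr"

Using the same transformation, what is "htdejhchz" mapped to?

chzhtdejh

The transformation: move the last 3 characters to the front (rotate right by 3).
For "htdejhchz" the result is "chzhtdejh".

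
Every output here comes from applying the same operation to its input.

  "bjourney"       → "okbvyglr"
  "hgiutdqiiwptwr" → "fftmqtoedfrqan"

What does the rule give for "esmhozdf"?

lwacbpje

In each case the input is transformed by: swap the front and back halves of the string, then shift every letter 3 places backward in the alphabet (wrapping around).
Applying both steps to "esmhozdf": "ozdfesmh", then "lwacbpje".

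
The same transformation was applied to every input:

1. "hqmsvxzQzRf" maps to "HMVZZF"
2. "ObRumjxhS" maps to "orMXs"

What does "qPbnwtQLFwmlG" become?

In each case the input is transformed by: flip the case of every letter, then keep every other character starting from the first (positions 1st, 3rd, 5th, ...).
"qPbnwtQLFwmlG" → "QBWqfMg".
(Check on "hqmsvxzQzRf": → "HQMSVXZqZrF" → "HMVZZF" ✓)

QBWqfMg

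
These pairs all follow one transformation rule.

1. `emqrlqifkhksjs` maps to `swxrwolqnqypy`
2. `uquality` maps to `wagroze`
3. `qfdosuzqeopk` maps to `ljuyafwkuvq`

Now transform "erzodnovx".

What's happening: shift every letter 6 places forward in the alphabet (wrapping around), then delete the first character.
Applying both steps to "erzodnovx": "kxfujtubd", then "xfujtubd".
(Check on "uquality": → "awagroze" → "wagroze" ✓)

xfujtubd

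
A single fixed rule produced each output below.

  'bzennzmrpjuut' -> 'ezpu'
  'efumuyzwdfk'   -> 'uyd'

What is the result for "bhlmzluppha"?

The pattern: keep one character in every 3, starting at position 3 (positions 3rd, 6th, 9th, ...).
Doing the same to "bhlmzluppha": "llp".

llp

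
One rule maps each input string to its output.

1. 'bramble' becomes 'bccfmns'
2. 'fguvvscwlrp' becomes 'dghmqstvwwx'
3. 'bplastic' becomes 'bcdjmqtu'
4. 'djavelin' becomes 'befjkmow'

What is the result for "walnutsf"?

The transformation: shift every letter 1 place forward in the alphabet (wrapping around), then sort the characters into alphabetical order.
On "walnutsf": the first step gives "xbmovutg", and the second then gives "bgmotuvx".

bgmotuvx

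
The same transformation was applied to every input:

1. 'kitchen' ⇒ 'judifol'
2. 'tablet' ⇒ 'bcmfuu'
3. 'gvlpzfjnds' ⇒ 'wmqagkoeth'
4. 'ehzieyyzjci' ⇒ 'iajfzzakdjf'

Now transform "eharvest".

ibswftuf

What's happening: shift every letter 1 place forward in the alphabet (wrapping around), then move the first character to the end.
For "eharvest", step one produces "fibswftu"; step two turns that into "ibswftuf".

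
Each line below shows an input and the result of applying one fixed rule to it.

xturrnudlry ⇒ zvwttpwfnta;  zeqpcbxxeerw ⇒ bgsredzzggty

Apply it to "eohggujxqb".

The rule is to shift every letter 2 places forward in the alphabet (wrapping around).
For "eohggujxqb" the result is "gqjiiwlzsd".

gqjiiwlzsd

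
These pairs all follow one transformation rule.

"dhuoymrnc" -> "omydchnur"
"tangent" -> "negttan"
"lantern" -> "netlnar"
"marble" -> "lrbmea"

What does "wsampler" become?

lmpwrsea

The transformation: take characters alternately from the front and the back (1st, last, 2nd, 2nd-last, ...), then move the last 3 characters to the front (rotate right by 3).
So "wsampler" becomes "lmpwrsea".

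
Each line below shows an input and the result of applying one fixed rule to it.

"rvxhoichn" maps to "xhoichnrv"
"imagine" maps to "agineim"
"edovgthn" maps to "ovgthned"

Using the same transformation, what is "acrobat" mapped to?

robatac

Looking at the pairs, the operation is to move the first 2 characters to the end (rotate left by 2).
"acrobat" → "robatac".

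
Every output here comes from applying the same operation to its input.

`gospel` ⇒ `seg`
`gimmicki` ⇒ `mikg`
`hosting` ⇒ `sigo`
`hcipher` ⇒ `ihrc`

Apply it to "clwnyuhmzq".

Rule — move the first 2 characters to the end (rotate left by 2), then keep every other character starting from the first (positions 1st, 3rd, 5th, ...).
On "clwnyuhmzq" that produces "wyhzc".

wyhzc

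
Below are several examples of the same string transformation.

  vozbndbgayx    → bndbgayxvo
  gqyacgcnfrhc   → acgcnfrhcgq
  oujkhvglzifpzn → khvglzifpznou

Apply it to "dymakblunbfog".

The transformation: move the first 3 characters to the end (rotate left by 3), then delete the last character.
Applying both steps to "dymakblunbfog": "akblunbfogdym", then "akblunbfogdy".

akblunbfogdy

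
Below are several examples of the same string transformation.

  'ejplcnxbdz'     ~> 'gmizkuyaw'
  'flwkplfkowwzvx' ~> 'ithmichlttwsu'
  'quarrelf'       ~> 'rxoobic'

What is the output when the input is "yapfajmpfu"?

Each output is the input with this applied: shift every letter 3 places backward in the alphabet (wrapping around), then delete the first character.
Working it through for "yapfajmpfu": intermediate "vxmcxgjmcr", final "xmcxgjmcr".

xmcxgjmcr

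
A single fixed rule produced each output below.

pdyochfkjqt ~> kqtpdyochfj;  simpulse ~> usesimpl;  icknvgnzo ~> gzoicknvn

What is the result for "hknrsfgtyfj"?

What's happening: move the last 3 characters to the front (rotate right by 3), then swap the first and last characters.
Starting from "hknrsfgtyfj": after the first operation, "yfjhknrsfgt"; after the second, "tfjhknrsfgy".

tfjhknrsfgy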